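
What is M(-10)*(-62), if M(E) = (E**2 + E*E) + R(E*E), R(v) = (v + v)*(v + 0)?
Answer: -1252400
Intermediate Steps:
R(v) = 2*v**2 (R(v) = (2*v)*v = 2*v**2)
M(E) = 2*E**2 + 2*E**4 (M(E) = (E**2 + E*E) + 2*(E*E)**2 = (E**2 + E**2) + 2*(E**2)**2 = 2*E**2 + 2*E**4)
M(-10)*(-62) = (2*(-10)**2*(1 + (-10)**2))*(-62) = (2*100*(1 + 100))*(-62) = (2*100*101)*(-62) = 20200*(-62) = -1252400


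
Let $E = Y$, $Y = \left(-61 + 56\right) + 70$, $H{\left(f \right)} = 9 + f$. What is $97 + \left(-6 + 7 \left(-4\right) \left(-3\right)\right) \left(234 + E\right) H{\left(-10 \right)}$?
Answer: $-23225$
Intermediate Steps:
$Y = 65$ ($Y = -5 + 70 = 65$)
$E = 65$
$97 + \left(-6 + 7 \left(-4\right) \left(-3\right)\right) \left(234 + E\right) H{\left(-10 \right)} = 97 + \left(-6 + 7 \left(-4\right) \left(-3\right)\right) \left(234 + 65\right) \left(9 - 10\right) = 97 + \left(-6 - -84\right) 299 \left(-1\right) = 97 + \left(-6 + 84\right) 299 \left(-1\right) = 97 + 78 \cdot 299 \left(-1\right) = 97 + 23322 \left(-1\right) = 97 - 23322 = -23225$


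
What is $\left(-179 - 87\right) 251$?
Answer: $-66766$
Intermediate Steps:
$\left(-179 - 87\right) 251 = \left(-266\right) 251 = -66766$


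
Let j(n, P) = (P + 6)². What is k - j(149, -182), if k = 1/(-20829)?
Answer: -645199105/20829 ≈ -30976.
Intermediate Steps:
j(n, P) = (6 + P)²
k = -1/20829 ≈ -4.8010e-5
k - j(149, -182) = -1/20829 - (6 - 182)² = -1/20829 - 1*(-176)² = -1/20829 - 1*30976 = -1/20829 - 30976 = -645199105/20829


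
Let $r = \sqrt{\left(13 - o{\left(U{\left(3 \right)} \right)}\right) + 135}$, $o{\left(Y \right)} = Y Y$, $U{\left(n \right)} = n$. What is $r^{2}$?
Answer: $139$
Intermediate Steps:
$o{\left(Y \right)} = Y^{2}$
$r = \sqrt{139}$ ($r = \sqrt{\left(13 - 3^{2}\right) + 135} = \sqrt{\left(13 - 9\right) + 135} = \sqrt{4 + 135} = \sqrt{139} \approx 11.79$)
$r^{2} = \left(\sqrt{139}\right)^{2} = 139$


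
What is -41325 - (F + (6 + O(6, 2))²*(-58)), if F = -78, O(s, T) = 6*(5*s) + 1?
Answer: 1986955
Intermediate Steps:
O(s, T) = 1 + 30*s (O(s, T) = 30*s + 1 = 1 + 30*s)
-41325 - (F + (6 + O(6, 2))²*(-58)) = -41325 - (-78 + (6 + (1 + 30*6))²*(-58)) = -41325 - (-78 + (6 + (1 + 180))²*(-58)) = -41325 - (-78 + (6 + 181)²*(-58)) = -41325 - (-78 + 187²*(-58)) = -41325 - (-78 + 34969*(-58)) = -41325 - (-78 - 2028202) = -41325 - 1*(-2028280) = -41325 + 2028280 = 1986955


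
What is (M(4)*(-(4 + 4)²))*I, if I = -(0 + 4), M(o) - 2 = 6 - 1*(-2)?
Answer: 2560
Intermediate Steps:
M(o) = 10 (M(o) = 2 + (6 - 1*(-2)) = 2 + (6 + 2) = 2 + 8 = 10)
I = -4 (I = -1*4 = -4)
(M(4)*(-(4 + 4)²))*I = (10*(-(4 + 4)²))*(-4) = (10*(-1*8²))*(-4) = (10*(-1*64))*(-4) = (10*(-64))*(-4) = -640*(-4) = 2560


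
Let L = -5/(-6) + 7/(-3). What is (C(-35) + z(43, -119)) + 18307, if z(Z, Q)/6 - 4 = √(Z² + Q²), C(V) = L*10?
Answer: 18316 + 6*√16010 ≈ 19075.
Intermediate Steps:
L = -3/2 (L = -5*(-⅙) + 7*(-⅓) = ⅚ - 7/3 = -3/2 ≈ -1.5000)
C(V) = -15 (C(V) = -3/2*10 = -15)
z(Z, Q) = 24 + 6*√(Q² + Z²) (z(Z, Q) = 24 + 6*√(Z² + Q²) = 24 + 6*√(Q² + Z²))
(C(-35) + z(43, -119)) + 18307 = (-15 + (24 + 6*√((-119)² + 43²))) + 18307 = (-15 + (24 + 6*√(14161 + 1849))) + 18307 = (-15 + (24 + 6*√16010)) + 18307 = (9 + 6*√16010) + 18307 = 18316 + 6*√16010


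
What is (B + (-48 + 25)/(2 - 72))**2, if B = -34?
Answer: 5555449/4900 ≈ 1133.8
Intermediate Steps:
(B + (-48 + 25)/(2 - 72))**2 = (-34 + (-48 + 25)/(2 - 72))**2 = (-34 - 23/(-70))**2 = (-34 - 23*(-1/70))**2 = (-34 + 23/70)**2 = (-2357/70)**2 = 5555449/4900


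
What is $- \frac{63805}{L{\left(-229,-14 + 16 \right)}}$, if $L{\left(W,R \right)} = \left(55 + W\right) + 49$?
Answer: $\frac{12761}{25} \approx 510.44$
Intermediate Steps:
$L{\left(W,R \right)} = 104 + W$
$- \frac{63805}{L{\left(-229,-14 + 16 \right)}} = - \frac{63805}{104 - 229} = - \frac{63805}{-125} = \left(-63805\right) \left(- \frac{1}{125}\right) = \frac{12761}{25}$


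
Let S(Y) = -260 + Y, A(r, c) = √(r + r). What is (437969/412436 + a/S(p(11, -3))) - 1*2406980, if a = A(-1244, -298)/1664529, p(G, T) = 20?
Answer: -992724765311/412436 - I*√622/199743480 ≈ -2.407e+6 - 1.2486e-7*I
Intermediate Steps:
A(r, c) = √2*√r (A(r, c) = √(2*r) = √2*√r)
a = 2*I*√622/1664529 (a = (√2*√(-1244))/1664529 = (√2*(2*I*√311))*(1/1664529) = (2*I*√622)*(1/1664529) = 2*I*√622/1664529 ≈ 2.9966e-5*I)
(437969/412436 + a/S(p(11, -3))) - 1*2406980 = (437969/412436 + (2*I*√622/1664529)/(-260 + 20)) - 1*2406980 = (437969*(1/412436) + (2*I*√622/1664529)/(-240)) - 2406980 = (437969/412436 + (2*I*√622/1664529)*(-1/240)) - 2406980 = (437969/412436 - I*√622/199743480) - 2406980 = -992724765311/412436 - I*√622/199743480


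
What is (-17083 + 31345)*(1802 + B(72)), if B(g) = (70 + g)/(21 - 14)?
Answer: 181926072/7 ≈ 2.5989e+7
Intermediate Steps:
B(g) = 10 + g/7 (B(g) = (70 + g)/7 = (70 + g)*(1/7) = 10 + g/7)
(-17083 + 31345)*(1802 + B(72)) = (-17083 + 31345)*(1802 + (10 + (1/7)*72)) = 14262*(1802 + (10 + 72/7)) = 14262*(1802 + 142/7) = 14262*(12756/7) = 181926072/7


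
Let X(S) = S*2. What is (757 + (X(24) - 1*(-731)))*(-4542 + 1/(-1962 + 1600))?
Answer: -1262749440/181 ≈ -6.9765e+6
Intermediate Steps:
X(S) = 2*S
(757 + (X(24) - 1*(-731)))*(-4542 + 1/(-1962 + 1600)) = (757 + (2*24 - 1*(-731)))*(-4542 + 1/(-1962 + 1600)) = (757 + (48 + 731))*(-4542 + 1/(-362)) = (757 + 779)*(-4542 - 1/362) = 1536*(-1644205/362) = -1262749440/181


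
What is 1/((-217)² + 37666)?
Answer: 1/84755 ≈ 1.1799e-5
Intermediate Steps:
1/((-217)² + 37666) = 1/(47089 + 37666) = 1/84755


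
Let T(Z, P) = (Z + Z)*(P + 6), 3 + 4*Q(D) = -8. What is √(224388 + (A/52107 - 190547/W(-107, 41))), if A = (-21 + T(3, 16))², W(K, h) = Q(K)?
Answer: √88597430161339/17369 ≈ 541.92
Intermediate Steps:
Q(D) = -11/4 (Q(D) = -¾ + (¼)*(-8) = -¾ - 2 = -11/4)
W(K, h) = -11/4
T(Z, P) = 2*Z*(6 + P) (T(Z, P) = (2*Z)*(6 + P) = 2*Z*(6 + P))
A = 12321 (A = (-21 + 2*3*(6 + 16))² = (-21 + 2*3*22)² = (-21 + 132)² = 111² = 12321)
√(224388 + (A/52107 - 190547/W(-107, 41))) = √(224388 + (12321/52107 - 190547/(-11/4))) = √(224388 + (12321*(1/52107) - 190547*(-4/11))) = √(224388 + (4107/17369 + 762188/11)) = √(224388 + 1203498959/17369) = √(5100894131/17369) = √88597430161339/17369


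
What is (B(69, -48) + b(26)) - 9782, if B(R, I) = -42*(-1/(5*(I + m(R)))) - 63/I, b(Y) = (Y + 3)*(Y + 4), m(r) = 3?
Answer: -10693049/1200 ≈ -8910.9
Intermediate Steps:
b(Y) = (3 + Y)*(4 + Y)
B(R, I) = -63/I - 42/(-15 - 5*I) (B(R, I) = -42*(-1/(5*(I + 3))) - 63/I = -42*(-1/(5*(3 + I))) - 63/I = -42/(-15 - 5*I) - 63/I = -63/I - 42/(-15 - 5*I))
(B(69, -48) + b(26)) - 9782 = ((21/5)*(-45 - 13*(-48))/(-48*(3 - 48)) + (12 + 26**2 + 7*26)) - 9782 = ((21/5)*(-1/48)*(-45 + 624)/(-45) + (12 + 676 + 182)) - 9782 = ((21/5)*(-1/48)*(-1/45)*579 + 870) - 9782 = (1351/1200 + 870) - 9782 = 1045351/1200 - 9782 = -10693049/1200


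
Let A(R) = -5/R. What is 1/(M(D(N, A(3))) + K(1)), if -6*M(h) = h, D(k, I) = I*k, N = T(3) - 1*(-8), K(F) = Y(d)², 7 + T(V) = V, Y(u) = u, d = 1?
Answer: 9/19 ≈ 0.47368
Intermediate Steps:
T(V) = -7 + V
K(F) = 1 (K(F) = 1² = 1)
N = 4 (N = (-7 + 3) - 1*(-8) = -4 + 8 = 4)
M(h) = -h/6
1/(M(D(N, A(3))) + K(1)) = 1/(-(-5/3)*4/6 + 1) = 1/(-(-5*⅓)*4/6 + 1) = 1/(-(-5)*4/18 + 1) = 1/(-⅙*(-20/3) + 1) = 1/(10/9 + 1) = 1/(19/9) = 9/19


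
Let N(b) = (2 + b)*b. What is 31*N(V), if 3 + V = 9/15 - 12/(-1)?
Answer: 86304/25 ≈ 3452.2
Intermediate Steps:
V = 48/5 (V = -3 + (9/15 - 12/(-1)) = -3 + (9*(1/15) - 12*(-1)) = -3 + (3/5 + 12) = -3 + 63/5 = 48/5 ≈ 9.6000)
N(b) = b*(2 + b)
31*N(V) = 31*(48*(2 + 48/5)/5) = 31*((48/5)*(58/5)) = 31*(2784/25) = 86304/25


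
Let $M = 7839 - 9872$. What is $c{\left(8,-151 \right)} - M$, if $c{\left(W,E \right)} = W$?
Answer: $2041$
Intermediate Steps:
$M = -2033$ ($M = 7839 - 9872 = -2033$)
$c{\left(8,-151 \right)} - M = 8 - -2033 = 8 + 2033 = 2041$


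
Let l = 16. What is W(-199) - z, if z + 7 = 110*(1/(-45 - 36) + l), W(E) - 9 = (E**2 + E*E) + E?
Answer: 6258089/81 ≈ 77260.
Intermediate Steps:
W(E) = 9 + E + 2*E**2 (W(E) = 9 + ((E**2 + E*E) + E) = 9 + ((E**2 + E**2) + E) = 9 + (2*E**2 + E) = 9 + (E + 2*E**2) = 9 + E + 2*E**2)
z = 141883/81 (z = -7 + 110*(1/(-45 - 36) + 16) = -7 + 110*(1/(-81) + 16) = -7 + 110*(-1/81 + 16) = -7 + 110*(1295/81) = -7 + 142450/81 = 141883/81 ≈ 1751.6)
W(-199) - z = (9 - 199 + 2*(-199)**2) - 1*141883/81 = (9 - 199 + 2*39601) - 141883/81 = (9 - 199 + 79202) - 141883/81 = 79012 - 141883/81 = 6258089/81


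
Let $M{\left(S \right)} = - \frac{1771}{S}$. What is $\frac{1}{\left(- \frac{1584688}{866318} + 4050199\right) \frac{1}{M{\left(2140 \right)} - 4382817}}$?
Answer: $- \frac{4062697952977009}{3754371822475580} \approx -1.0821$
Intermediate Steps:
$\frac{1}{\left(- \frac{1584688}{866318} + 4050199\right) \frac{1}{M{\left(2140 \right)} - 4382817}} = \frac{1}{\left(- \frac{1584688}{866318} + 4050199\right) \frac{1}{- \frac{1771}{2140} - 4382817}} = \frac{1}{\left(\left(-1584688\right) \frac{1}{866318} + 4050199\right) \frac{1}{\left(-1771\right) \frac{1}{2140} - 4382817}} = \frac{1}{\left(- \frac{792344}{433159} + 4050199\right) \frac{1}{- \frac{1771}{2140} - 4382817}} = \frac{1}{\frac{1754379356297}{433159} \frac{1}{- \frac{9379230151}{2140}}} = \frac{1}{\frac{1754379356297}{433159} \left(- \frac{2140}{9379230151}\right)} = \frac{1}{- \frac{3754371822475580}{4062697952977009}} = - \frac{4062697952977009}{3754371822475580}$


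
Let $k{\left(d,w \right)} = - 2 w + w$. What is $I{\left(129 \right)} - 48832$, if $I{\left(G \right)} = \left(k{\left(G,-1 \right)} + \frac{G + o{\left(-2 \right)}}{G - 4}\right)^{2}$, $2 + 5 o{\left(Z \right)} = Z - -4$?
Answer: $- \frac{762935484}{15625} \approx -48828.0$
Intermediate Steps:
$o{\left(Z \right)} = \frac{2}{5} + \frac{Z}{5}$ ($o{\left(Z \right)} = - \frac{2}{5} + \frac{Z - -4}{5} = - \frac{2}{5} + \frac{Z + 4}{5} = - \frac{2}{5} + \frac{4 + Z}{5} = - \frac{2}{5} + \left(\frac{4}{5} + \frac{Z}{5}\right) = \frac{2}{5} + \frac{Z}{5}$)
$k{\left(d,w \right)} = - w$
$I{\left(G \right)} = \left(1 + \frac{G}{-4 + G}\right)^{2}$ ($I{\left(G \right)} = \left(\left(-1\right) \left(-1\right) + \frac{G + \left(\frac{2}{5} + \frac{1}{5} \left(-2\right)\right)}{G - 4}\right)^{2} = \left(1 + \frac{G + \left(\frac{2}{5} - \frac{2}{5}\right)}{-4 + G}\right)^{2} = \left(1 + \frac{G + 0}{-4 + G}\right)^{2} = \left(1 + \frac{G}{-4 + G}\right)^{2}$)
$I{\left(129 \right)} - 48832 = \frac{4 \left(-2 + 129\right)^{2}}{\left(-4 + 129\right)^{2}} - 48832 = \frac{4 \cdot 127^{2}}{15625} - 48832 = 4 \cdot \frac{1}{15625} \cdot 16129 - 48832 = \frac{64516}{15625} - 48832 = - \frac{762935484}{15625}$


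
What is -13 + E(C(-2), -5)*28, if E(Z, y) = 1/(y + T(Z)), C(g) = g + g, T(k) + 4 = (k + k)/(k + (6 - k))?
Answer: -487/31 ≈ -15.710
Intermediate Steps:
T(k) = -4 + k/3 (T(k) = -4 + (k + k)/(k + (6 - k)) = -4 + (2*k)/6 = -4 + (2*k)*(⅙) = -4 + k/3)
C(g) = 2*g
E(Z, y) = 1/(-4 + y + Z/3) (E(Z, y) = 1/(y + (-4 + Z/3)) = 1/(-4 + y + Z/3))
-13 + E(C(-2), -5)*28 = -13 + (3/(-12 + 2*(-2) + 3*(-5)))*28 = -13 + (3/(-12 - 4 - 15))*28 = -13 + (3/(-31))*28 = -13 + (3*(-1/31))*28 = -13 - 3/31*28 = -13 - 84/31 = -487/31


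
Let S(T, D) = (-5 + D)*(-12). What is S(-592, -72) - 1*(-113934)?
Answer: 114858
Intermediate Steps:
S(T, D) = 60 - 12*D
S(-592, -72) - 1*(-113934) = (60 - 12*(-72)) - 1*(-113934) = (60 + 864) + 113934 = 924 + 113934 = 114858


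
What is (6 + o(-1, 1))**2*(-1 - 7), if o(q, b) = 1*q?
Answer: -200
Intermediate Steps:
o(q, b) = q
(6 + o(-1, 1))**2*(-1 - 7) = (6 - 1)**2*(-1 - 7) = 5**2*(-8) = 25*(-8) = -200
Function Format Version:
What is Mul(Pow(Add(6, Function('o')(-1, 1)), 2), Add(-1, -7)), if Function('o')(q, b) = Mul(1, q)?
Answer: -200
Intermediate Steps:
Function('o')(q, b) = q
Mul(Pow(Add(6, Function('o')(-1, 1)), 2), Add(-1, -7)) = Mul(Pow(Add(6, -1), 2), Add(-1, -7)) = Mul(Pow(5, 2), -8) = Mul(25, -8) = -200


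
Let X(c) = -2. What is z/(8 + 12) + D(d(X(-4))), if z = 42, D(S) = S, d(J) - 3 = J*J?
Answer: 91/10 ≈ 9.1000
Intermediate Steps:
d(J) = 3 + J² (d(J) = 3 + J*J = 3 + J²)
z/(8 + 12) + D(d(X(-4))) = 42/(8 + 12) + (3 + (-2)²) = 42/20 + (3 + 4) = (1/20)*42 + 7 = 21/10 + 7 = 91/10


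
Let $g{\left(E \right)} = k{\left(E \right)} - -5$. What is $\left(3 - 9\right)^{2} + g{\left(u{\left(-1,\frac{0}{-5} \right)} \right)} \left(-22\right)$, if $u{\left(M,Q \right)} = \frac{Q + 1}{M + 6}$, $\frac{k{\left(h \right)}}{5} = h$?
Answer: $-96$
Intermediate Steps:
$k{\left(h \right)} = 5 h$
$u{\left(M,Q \right)} = \frac{1 + Q}{6 + M}$
$g{\left(E \right)} = 5 + 5 E$ ($g{\left(E \right)} = 5 E - -5 = 5 E + 5 = 5 + 5 E$)
$\left(3 - 9\right)^{2} + g{\left(u{\left(-1,\frac{0}{-5} \right)} \right)} \left(-22\right) = \left(3 - 9\right)^{2} + \left(5 + 5 \frac{1 + \frac{0}{-5}}{6 - 1}\right) \left(-22\right) = \left(-6\right)^{2} + \left(5 + 5 \frac{1 + 0 \left(- \frac{1}{5}\right)}{5}\right) \left(-22\right) = 36 + \left(5 + 5 \frac{1 + 0}{5}\right) \left(-22\right) = 36 + \left(5 + 5 \cdot \frac{1}{5} \cdot 1\right) \left(-22\right) = 36 + \left(5 + 5 \cdot \frac{1}{5}\right) \left(-22\right) = 36 + \left(5 + 1\right) \left(-22\right) = 36 + 6 \left(-22\right) = 36 - 132 = -96$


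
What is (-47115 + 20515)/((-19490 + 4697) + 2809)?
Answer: 475/214 ≈ 2.2196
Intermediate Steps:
(-47115 + 20515)/((-19490 + 4697) + 2809) = -26600/(-14793 + 2809) = -26600/(-11984) = -26600*(-1/11984) = 475/214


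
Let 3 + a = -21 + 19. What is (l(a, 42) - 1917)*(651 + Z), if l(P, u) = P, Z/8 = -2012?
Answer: 29685290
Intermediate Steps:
Z = -16096 (Z = 8*(-2012) = -16096)
a = -5 (a = -3 + (-21 + 19) = -3 - 2 = -5)
(l(a, 42) - 1917)*(651 + Z) = (-5 - 1917)*(651 - 16096) = -1922*(-15445) = 29685290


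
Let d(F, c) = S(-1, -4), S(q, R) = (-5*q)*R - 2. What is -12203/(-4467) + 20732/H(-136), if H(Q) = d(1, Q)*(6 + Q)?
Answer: 31877606/3193905 ≈ 9.9808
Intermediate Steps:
S(q, R) = -2 - 5*R*q (S(q, R) = -5*R*q - 2 = -2 - 5*R*q)
d(F, c) = -22 (d(F, c) = -2 - 5*(-4)*(-1) = -2 - 20 = -22)
H(Q) = -132 - 22*Q (H(Q) = -22*(6 + Q) = -132 - 22*Q)
-12203/(-4467) + 20732/H(-136) = -12203/(-4467) + 20732/(-132 - 22*(-136)) = -12203*(-1/4467) + 20732/(-132 + 2992) = 12203/4467 + 20732/2860 = 12203/4467 + 20732*(1/2860) = 12203/4467 + 5183/715 = 31877606/3193905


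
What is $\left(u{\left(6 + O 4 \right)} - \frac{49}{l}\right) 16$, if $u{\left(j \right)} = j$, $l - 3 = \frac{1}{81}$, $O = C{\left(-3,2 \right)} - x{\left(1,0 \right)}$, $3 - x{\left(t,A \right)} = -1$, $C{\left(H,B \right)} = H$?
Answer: $- \frac{37348}{61} \approx -612.26$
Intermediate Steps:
$x{\left(t,A \right)} = 4$ ($x{\left(t,A \right)} = 3 - -1 = 3 + 1 = 4$)
$O = -7$ ($O = -3 - 4 = -7$)
$l = \frac{244}{81}$ ($l = 3 + \frac{1}{81} = \frac{244}{81} \approx 3.0123$)
$\left(u{\left(6 + O 4 \right)} - \frac{49}{l}\right) 16 = \left(\left(6 - 28\right) - \frac{49}{\frac{244}{81}}\right) 16 = \left(\left(6 - 28\right) - \frac{3969}{244}\right) 16 = \left(-22 - \frac{3969}{244}\right) 16 = \left(- \frac{9337}{244}\right) 16 = - \frac{37348}{61}$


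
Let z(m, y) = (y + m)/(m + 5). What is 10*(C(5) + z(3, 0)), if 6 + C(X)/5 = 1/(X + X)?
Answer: -1165/4 ≈ -291.25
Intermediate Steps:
z(m, y) = (m + y)/(5 + m)
C(X) = -30 + 5/(2*X) (C(X) = -30 + 5/(X + X) = -30 + 5/((2*X)) = -30 + 5*(1/(2*X)) = -30 + 5/(2*X))
10*(C(5) + z(3, 0)) = 10*((-30 + (5/2)/5) + (3 + 0)/(5 + 3)) = 10*((-30 + (5/2)*(⅕)) + 3/8) = 10*((-30 + ½) + (⅛)*3) = 10*(-59/2 + 3/8) = 10*(-233/8) = -1165/4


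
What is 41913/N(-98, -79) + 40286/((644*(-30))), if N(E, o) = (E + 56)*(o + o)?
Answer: 1614349/381570 ≈ 4.2308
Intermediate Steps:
N(E, o) = 2*o*(56 + E) (N(E, o) = (56 + E)*(2*o) = 2*o*(56 + E))
41913/N(-98, -79) + 40286/((644*(-30))) = 41913/((2*(-79)*(56 - 98))) + 40286/((644*(-30))) = 41913/((2*(-79)*(-42))) + 40286/(-19320) = 41913/6636 + 40286*(-1/19320) = 41913*(1/6636) - 20143/9660 = 13971/2212 - 20143/9660 = 1614349/381570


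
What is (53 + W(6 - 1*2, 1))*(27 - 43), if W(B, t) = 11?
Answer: -1024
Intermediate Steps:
(53 + W(6 - 1*2, 1))*(27 - 43) = (53 + 11)*(27 - 43) = 64*(-16) = -1024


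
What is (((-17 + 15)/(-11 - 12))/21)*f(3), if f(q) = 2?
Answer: 4/483 ≈ 0.0082816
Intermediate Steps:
(((-17 + 15)/(-11 - 12))/21)*f(3) = (((-17 + 15)/(-11 - 12))/21)*2 = ((-2/(-23))/21)*2 = ((-2*(-1/23))/21)*2 = ((1/21)*(2/23))*2 = (2/483)*2 = 4/483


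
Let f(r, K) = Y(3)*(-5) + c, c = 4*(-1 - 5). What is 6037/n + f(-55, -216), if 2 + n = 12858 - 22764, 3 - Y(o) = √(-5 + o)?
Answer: -392449/9908 + 5*I*√2 ≈ -39.609 + 7.0711*I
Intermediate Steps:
c = -24 (c = 4*(-6) = -24)
Y(o) = 3 - √(-5 + o)
f(r, K) = -39 + 5*I*√2 (f(r, K) = (3 - √(-5 + 3))*(-5) - 24 = (3 - √(-2))*(-5) - 24 = (3 - I*√2)*(-5) - 24 = (-15 + 5*I*√2) - 24 = -39 + 5*I*√2)
n = -9908 (n = -2 + (12858 - 22764) = -2 - 9906 = -9908)
6037/n + f(-55, -216) = 6037/(-9908) + (-39 + 5*I*√2) = 6037*(-1/9908) + (-39 + 5*I*√2) = -6037/9908 + (-39 + 5*I*√2) = -392449/9908 + 5*I*√2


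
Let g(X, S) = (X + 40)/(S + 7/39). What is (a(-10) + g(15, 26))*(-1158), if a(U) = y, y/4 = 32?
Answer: -153820614/1021 ≈ -1.5066e+5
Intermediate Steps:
g(X, S) = (40 + X)/(7/39 + S) (g(X, S) = (40 + X)/(S + 7*(1/39)) = (40 + X)/(S + 7/39) = (40 + X)/(7/39 + S))
y = 128 (y = 4*32 = 128)
a(U) = 128
(a(-10) + g(15, 26))*(-1158) = (128 + 39*(40 + 15)/(7 + 39*26))*(-1158) = (128 + 39*55/(7 + 1014))*(-1158) = (128 + 39*55/1021)*(-1158) = (128 + 39*(1/1021)*55)*(-1158) = (128 + 2145/1021)*(-1158) = (132833/1021)*(-1158) = -153820614/1021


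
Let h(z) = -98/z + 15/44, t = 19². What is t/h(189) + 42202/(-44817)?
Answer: -19229481778/9456387 ≈ -2033.5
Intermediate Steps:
t = 361
h(z) = 15/44 - 98/z (h(z) = -98/z + 15*(1/44) = -98/z + 15/44 = 15/44 - 98/z)
t/h(189) + 42202/(-44817) = 361/(15/44 - 98/189) + 42202/(-44817) = 361/(15/44 - 98*1/189) + 42202*(-1/44817) = 361/(15/44 - 14/27) - 42202/44817 = 361/(-211/1188) - 42202/44817 = 361*(-1188/211) - 42202/44817 = -428868/211 - 42202/44817 = -19229481778/9456387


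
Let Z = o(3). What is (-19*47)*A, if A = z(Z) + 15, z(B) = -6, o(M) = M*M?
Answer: -8037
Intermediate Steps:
o(M) = M**2
Z = 9 (Z = 3**2 = 9)
A = 9 (A = -6 + 15 = 9)
(-19*47)*A = -19*47*9 = -893*9 = -8037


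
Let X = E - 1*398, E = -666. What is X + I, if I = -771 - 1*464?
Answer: -2299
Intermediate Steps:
X = -1064 (X = -666 - 1*398 = -666 - 398 = -1064)
I = -1235 (I = -771 - 464 = -1235)
X + I = -1064 - 1235 = -2299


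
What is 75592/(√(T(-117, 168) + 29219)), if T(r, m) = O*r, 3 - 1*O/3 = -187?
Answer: -75592*I*√37471/37471 ≈ -390.51*I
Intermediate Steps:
O = 570 (O = 9 - 3*(-187) = 9 + 561 = 570)
T(r, m) = 570*r
75592/(√(T(-117, 168) + 29219)) = 75592/(√(570*(-117) + 29219)) = 75592/(√(-66690 + 29219)) = 75592/(√(-37471)) = 75592/((I*√37471)) = 75592*(-I*√37471/37471) = -75592*I*√37471/37471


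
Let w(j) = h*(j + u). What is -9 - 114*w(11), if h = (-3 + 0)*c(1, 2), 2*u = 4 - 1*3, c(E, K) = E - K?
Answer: -3942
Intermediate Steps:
u = 1/2 (u = (4 - 1*3)/2 = (4 - 3)/2 = (1/2)*1 = 1/2 ≈ 0.50000)
h = 3 (h = (-3 + 0)*(1 - 1*2) = -3*(1 - 2) = -3*(-1) = 3)
w(j) = 3/2 + 3*j (w(j) = 3*(j + 1/2) = 3*(1/2 + j) = 3/2 + 3*j)
-9 - 114*w(11) = -9 - 114*(3/2 + 3*11) = -9 - 114*(3/2 + 33) = -9 - 114*69/2 = -9 - 3933 = -3942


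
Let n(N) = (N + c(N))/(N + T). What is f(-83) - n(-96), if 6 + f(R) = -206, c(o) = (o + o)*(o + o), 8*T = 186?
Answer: 28460/97 ≈ 293.40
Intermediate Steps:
T = 93/4 (T = (1/8)*186 = 93/4 ≈ 23.250)
c(o) = 4*o**2 (c(o) = (2*o)*(2*o) = 4*o**2)
f(R) = -212 (f(R) = -6 - 206 = -212)
n(N) = (N + 4*N**2)/(93/4 + N) (n(N) = (N + 4*N**2)/(N + 93/4) = (N + 4*N**2)/(93/4 + N))
f(-83) - n(-96) = -212 - 4*(-96)*(1 + 4*(-96))/(93 + 4*(-96)) = -212 - 4*(-96)*(1 - 384)/(93 - 384) = -212 - 4*(-96)*(-383)/(-291) = -212 - 4*(-96)*(-1)*(-383)/291 = -212 - 1*(-49024/97) = -212 + 49024/97 = 28460/97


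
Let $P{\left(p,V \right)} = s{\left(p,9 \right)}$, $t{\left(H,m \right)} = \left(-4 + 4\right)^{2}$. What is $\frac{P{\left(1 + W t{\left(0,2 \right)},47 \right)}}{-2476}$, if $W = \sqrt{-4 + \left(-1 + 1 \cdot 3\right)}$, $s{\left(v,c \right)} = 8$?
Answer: $- \frac{2}{619} \approx -0.003231$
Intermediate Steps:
$t{\left(H,m \right)} = 0$ ($t{\left(H,m \right)} = 0^{2} = 0$)
$W = i \sqrt{2}$ ($W = \sqrt{-4 + \left(-1 + 3\right)} = \sqrt{-4 + 2} = \sqrt{-2} = i \sqrt{2} \approx 1.4142 i$)
$P{\left(p,V \right)} = 8$
$\frac{P{\left(1 + W t{\left(0,2 \right)},47 \right)}}{-2476} = \frac{8}{-2476} = 8 \left(- \frac{1}{2476}\right) = - \frac{2}{619}$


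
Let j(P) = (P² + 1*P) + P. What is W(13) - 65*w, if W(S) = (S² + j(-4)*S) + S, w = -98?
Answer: 6656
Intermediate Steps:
j(P) = P² + 2*P (j(P) = (P² + P) + P = (P + P²) + P = P² + 2*P)
W(S) = S² + 9*S (W(S) = (S² + (-4*(2 - 4))*S) + S = (S² + (-4*(-2))*S) + S = (S² + 8*S) + S = S² + 9*S)
W(13) - 65*w = 13*(9 + 13) - 65*(-98) = 13*22 + 6370 = 286 + 6370 = 6656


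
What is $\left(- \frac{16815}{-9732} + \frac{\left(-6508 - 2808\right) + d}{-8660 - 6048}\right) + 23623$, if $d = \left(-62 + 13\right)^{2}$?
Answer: $\frac{140902901387}{5964094} \approx 23625.0$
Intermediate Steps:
$d = 2401$ ($d = \left(-49\right)^{2} = 2401$)
$\left(- \frac{16815}{-9732} + \frac{\left(-6508 - 2808\right) + d}{-8660 - 6048}\right) + 23623 = \left(- \frac{16815}{-9732} + \frac{\left(-6508 - 2808\right) + 2401}{-8660 - 6048}\right) + 23623 = \left(\left(-16815\right) \left(- \frac{1}{9732}\right) + \frac{\left(-6508 - 2808\right) + 2401}{-14708}\right) + 23623 = \left(\frac{5605}{3244} + \left(-9316 + 2401\right) \left(- \frac{1}{14708}\right)\right) + 23623 = \left(\frac{5605}{3244} - - \frac{6915}{14708}\right) + 23623 = \left(\frac{5605}{3244} + \frac{6915}{14708}\right) + 23623 = \frac{13108825}{5964094} + 23623 = \frac{140902901387}{5964094}$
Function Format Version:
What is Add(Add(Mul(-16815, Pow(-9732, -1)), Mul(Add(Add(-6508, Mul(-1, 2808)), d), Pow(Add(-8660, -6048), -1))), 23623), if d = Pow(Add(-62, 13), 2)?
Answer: Rational(140902901387, 5964094) ≈ 23625.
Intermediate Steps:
d = 2401 (d = Pow(-49, 2) = 2401)
Add(Add(Mul(-16815, Pow(-9732, -1)), Mul(Add(Add(-6508, Mul(-1, 2808)), d), Pow(Add(-8660, -6048), -1))), 23623) = Add(Add(Mul(-16815, Pow(-9732, -1)), Mul(Add(Add(-6508, Mul(-1, 2808)), 2401), Pow(Add(-8660, -6048), -1))), 23623) = Add(Add(Mul(-16815, Rational(-1, 9732)), Mul(Add(Add(-6508, -2808), 2401), Pow(-14708, -1))), 23623) = Add(Add(Rational(5605, 3244), Mul(Add(-9316, 2401), Rational(-1, 14708))), 23623) = Add(Add(Rational(5605, 3244), Mul(-6915, Rational(-1, 14708))), 23623) = Add(Add(Rational(5605, 3244), Rational(6915, 14708)), 23623) = Add(Rational(13108825, 5964094), 23623) = Rational(140902901387, 5964094)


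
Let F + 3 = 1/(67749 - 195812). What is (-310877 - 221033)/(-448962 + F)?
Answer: 34058995165/28747902398 ≈ 1.1847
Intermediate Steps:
F = -384190/128063 (F = -3 + 1/(67749 - 195812) = -3 + 1/(-128063) = -3 - 1/128063 = -384190/128063 ≈ -3.0000)
(-310877 - 221033)/(-448962 + F) = (-310877 - 221033)/(-448962 - 384190/128063) = -531910/(-57495804796/128063) = -531910*(-128063/57495804796) = 34058995165/28747902398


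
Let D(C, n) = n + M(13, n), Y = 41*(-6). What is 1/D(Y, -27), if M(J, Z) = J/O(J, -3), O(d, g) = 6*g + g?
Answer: -21/580 ≈ -0.036207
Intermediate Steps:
O(d, g) = 7*g
Y = -246
M(J, Z) = -J/21 (M(J, Z) = J/((7*(-3))) = J/(-21) = J*(-1/21) = -J/21)
D(C, n) = -13/21 + n (D(C, n) = n - 1/21*13 = n - 13/21 = -13/21 + n)
1/D(Y, -27) = 1/(-13/21 - 27) = 1/(-580/21) = -21/580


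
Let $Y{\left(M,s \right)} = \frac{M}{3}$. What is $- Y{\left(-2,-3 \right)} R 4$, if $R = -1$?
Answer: $- \frac{8}{3} \approx -2.6667$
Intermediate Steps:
$Y{\left(M,s \right)} = \frac{M}{3}$ ($Y{\left(M,s \right)} = M \frac{1}{3} = \frac{M}{3}$)
$- Y{\left(-2,-3 \right)} R 4 = - \frac{1}{3} \left(-2\right) \left(-1\right) 4 = - \left(- \frac{2}{3}\right) \left(-1\right) 4 = - \frac{2 \cdot 4}{3} = \left(-1\right) \frac{8}{3} = - \frac{8}{3}$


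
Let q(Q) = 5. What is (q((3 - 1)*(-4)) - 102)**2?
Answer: 9409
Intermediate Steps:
(q((3 - 1)*(-4)) - 102)**2 = (5 - 102)**2 = (-97)**2 = 9409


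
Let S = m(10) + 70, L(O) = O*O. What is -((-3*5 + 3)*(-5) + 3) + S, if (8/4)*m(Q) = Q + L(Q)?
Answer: 62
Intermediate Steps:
L(O) = O²
m(Q) = Q/2 + Q²/2 (m(Q) = (Q + Q²)/2 = Q/2 + Q²/2)
S = 125 (S = (½)*10*(1 + 10) + 70 = (½)*10*11 + 70 = 55 + 70 = 125)
-((-3*5 + 3)*(-5) + 3) + S = -((-3*5 + 3)*(-5) + 3) + 125 = -((-15 + 3)*(-5) + 3) + 125 = -(-12*(-5) + 3) + 125 = -(60 + 3) + 125 = -1*63 + 125 = -63 + 125 = 62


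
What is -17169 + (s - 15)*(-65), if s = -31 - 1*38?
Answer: -11709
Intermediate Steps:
s = -69 (s = -31 - 38 = -69)
-17169 + (s - 15)*(-65) = -17169 + (-69 - 15)*(-65) = -17169 - 84*(-65) = -17169 + 5460 = -11709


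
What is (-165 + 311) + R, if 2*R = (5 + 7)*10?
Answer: 206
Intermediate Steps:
R = 60 (R = ((5 + 7)*10)/2 = (12*10)/2 = (½)*120 = 60)
(-165 + 311) + R = (-165 + 311) + 60 = 146 + 60 = 206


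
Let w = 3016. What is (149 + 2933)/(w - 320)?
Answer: 1541/1348 ≈ 1.1432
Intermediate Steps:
(149 + 2933)/(w - 320) = (149 + 2933)/(3016 - 320) = 3082/2696 = 3082*(1/2696) = 1541/1348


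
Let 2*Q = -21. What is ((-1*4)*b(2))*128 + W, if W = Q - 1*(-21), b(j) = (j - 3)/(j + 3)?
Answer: 1129/10 ≈ 112.90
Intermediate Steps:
Q = -21/2 (Q = (1/2)*(-21) = -21/2 ≈ -10.500)
b(j) = (-3 + j)/(3 + j)
W = 21/2 (W = -21/2 - 1*(-21) = -21/2 + 21 = 21/2 ≈ 10.500)
((-1*4)*b(2))*128 + W = ((-1*4)*((-3 + 2)/(3 + 2)))*128 + 21/2 = -4*(-1)/5*128 + 21/2 = -4*(-1/5)*128 + 21/2 = (4/5)*128 + 21/2 = 512/5 + 21/2 = 1129/10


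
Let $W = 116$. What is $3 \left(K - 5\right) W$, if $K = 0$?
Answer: $-1740$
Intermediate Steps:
$3 \left(K - 5\right) W = 3 \left(0 - 5\right) 116 = 3 \left(-5\right) 116 = \left(-15\right) 116 = -1740$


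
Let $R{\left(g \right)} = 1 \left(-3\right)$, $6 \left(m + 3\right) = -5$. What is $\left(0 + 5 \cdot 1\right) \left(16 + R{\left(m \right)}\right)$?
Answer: $65$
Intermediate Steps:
$m = - \frac{23}{6}$ ($m = -3 + \frac{1}{6} \left(-5\right) = -3 - \frac{5}{6} = - \frac{23}{6} \approx -3.8333$)
$R{\left(g \right)} = -3$
$\left(0 + 5 \cdot 1\right) \left(16 + R{\left(m \right)}\right) = \left(0 + 5 \cdot 1\right) \left(16 - 3\right) = \left(0 + 5\right) 13 = 5 \cdot 13 = 65$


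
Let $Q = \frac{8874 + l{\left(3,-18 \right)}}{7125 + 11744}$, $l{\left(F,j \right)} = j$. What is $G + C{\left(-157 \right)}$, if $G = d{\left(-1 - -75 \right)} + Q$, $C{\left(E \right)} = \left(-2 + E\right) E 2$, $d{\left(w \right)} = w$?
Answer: $\frac{943458856}{18869} \approx 50001.0$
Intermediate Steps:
$C{\left(E \right)} = 2 E \left(-2 + E\right)$ ($C{\left(E \right)} = \left(-2 + E\right) 2 E = 2 E \left(-2 + E\right)$)
$Q = \frac{8856}{18869}$ ($Q = \frac{8874 - 18}{7125 + 11744} = \frac{8856}{18869} \approx 0.46934$)
$G = \frac{1405162}{18869}$ ($G = \left(-1 - -75\right) + \frac{8856}{18869} = \left(-1 + 75\right) + \frac{8856}{18869} = 74 + \frac{8856}{18869} = \frac{1405162}{18869} \approx 74.469$)
$G + C{\left(-157 \right)} = \frac{1405162}{18869} + 2 \left(-157\right) \left(-2 - 157\right) = \frac{1405162}{18869} + 2 \left(-157\right) \left(-159\right) = \frac{1405162}{18869} + 49926 = \frac{943458856}{18869}$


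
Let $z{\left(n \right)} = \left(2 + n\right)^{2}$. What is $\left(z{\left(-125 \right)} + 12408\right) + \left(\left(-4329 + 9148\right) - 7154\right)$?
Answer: $25202$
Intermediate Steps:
$\left(z{\left(-125 \right)} + 12408\right) + \left(\left(-4329 + 9148\right) - 7154\right) = \left(\left(2 - 125\right)^{2} + 12408\right) + \left(\left(-4329 + 9148\right) - 7154\right) = \left(\left(-123\right)^{2} + 12408\right) + \left(4819 - 7154\right) = \left(15129 + 12408\right) - 2335 = 27537 - 2335 = 25202$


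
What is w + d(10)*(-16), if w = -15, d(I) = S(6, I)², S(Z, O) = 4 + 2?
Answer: -591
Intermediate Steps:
S(Z, O) = 6
d(I) = 36 (d(I) = 6² = 36)
w + d(10)*(-16) = -15 + 36*(-16) = -15 - 576 = -591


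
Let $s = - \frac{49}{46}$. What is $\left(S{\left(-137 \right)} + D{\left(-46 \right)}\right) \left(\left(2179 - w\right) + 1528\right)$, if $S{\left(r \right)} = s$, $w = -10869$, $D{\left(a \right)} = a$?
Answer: $- \frac{15778520}{23} \approx -6.8602 \cdot 10^{5}$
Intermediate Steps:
$s = - \frac{49}{46}$ ($s = \left(-49\right) \frac{1}{46} = - \frac{49}{46} \approx -1.0652$)
$S{\left(r \right)} = - \frac{49}{46}$
$\left(S{\left(-137 \right)} + D{\left(-46 \right)}\right) \left(\left(2179 - w\right) + 1528\right) = \left(- \frac{49}{46} - 46\right) \left(\left(2179 - -10869\right) + 1528\right) = - \frac{2165 \left(\left(2179 + 10869\right) + 1528\right)}{46} = - \frac{2165 \left(13048 + 1528\right)}{46} = \left(- \frac{2165}{46}\right) 14576 = - \frac{15778520}{23}$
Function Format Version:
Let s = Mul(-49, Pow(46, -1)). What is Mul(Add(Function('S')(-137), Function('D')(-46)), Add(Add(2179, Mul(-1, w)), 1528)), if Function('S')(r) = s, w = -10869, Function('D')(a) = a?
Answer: Rational(-15778520, 23) ≈ -6.8602e+5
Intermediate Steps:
s = Rational(-49, 46) (s = Mul(-49, Rational(1, 46)) = Rational(-49, 46) ≈ -1.0652)
Function('S')(r) = Rational(-49, 46)
Mul(Add(Function('S')(-137), Function('D')(-46)), Add(Add(2179, Mul(-1, w)), 1528)) = Mul(Add(Rational(-49, 46), -46), Add(Add(2179, Mul(-1, -10869)), 1528)) = Mul(Rational(-2165, 46), Add(Add(2179, 10869), 1528)) = Mul(Rational(-2165, 46), Add(13048, 1528)) = Mul(Rational(-2165, 46), 14576) = Rational(-15778520, 23)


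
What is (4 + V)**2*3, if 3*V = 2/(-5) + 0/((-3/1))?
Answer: 3364/75 ≈ 44.853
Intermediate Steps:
V = -2/15 (V = (2/(-5) + 0/((-3/1)))/3 = (2*(-1/5) + 0/((-3*1)))/3 = (-2/5 + 0/(-3))/3 = (-2/5 + 0*(-1/3))/3 = (-2/5 + 0)/3 = (1/3)*(-2/5) = -2/15 ≈ -0.13333)
(4 + V)**2*3 = (4 - 2/15)**2*3 = (58/15)**2*3 = (3364/225)*3 = 3364/75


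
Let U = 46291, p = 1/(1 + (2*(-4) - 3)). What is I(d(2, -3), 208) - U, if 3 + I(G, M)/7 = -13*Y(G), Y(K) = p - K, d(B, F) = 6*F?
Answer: -479409/10 ≈ -47941.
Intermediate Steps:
p = -1/10 (p = 1/(1 + (-8 - 3)) = 1/(1 - 11) = 1/(-10) = -1/10 ≈ -0.10000)
Y(K) = -1/10 - K
I(G, M) = -119/10 + 91*G (I(G, M) = -21 + 7*(-13*(-1/10 - G)) = -21 + 7*(13/10 + 13*G) = -21 + (91/10 + 91*G) = -119/10 + 91*G)
I(d(2, -3), 208) - U = (-119/10 + 91*(6*(-3))) - 1*46291 = (-119/10 + 91*(-18)) - 46291 = (-119/10 - 1638) - 46291 = -16499/10 - 46291 = -479409/10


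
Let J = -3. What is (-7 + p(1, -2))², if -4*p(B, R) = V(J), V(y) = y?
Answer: 625/16 ≈ 39.063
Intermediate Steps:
p(B, R) = ¾ (p(B, R) = -¼*(-3) = ¾)
(-7 + p(1, -2))² = (-7 + ¾)² = (-25/4)² = 625/16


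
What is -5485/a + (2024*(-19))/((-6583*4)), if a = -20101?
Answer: 229358769/132324883 ≈ 1.7333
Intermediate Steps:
-5485/a + (2024*(-19))/((-6583*4)) = -5485/(-20101) + (2024*(-19))/((-6583*4)) = -5485*(-1/20101) - 38456/(-26332) = 5485/20101 - 38456*(-1/26332) = 5485/20101 + 9614/6583 = 229358769/132324883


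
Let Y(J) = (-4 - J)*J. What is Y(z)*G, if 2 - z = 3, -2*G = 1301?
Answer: -3903/2 ≈ -1951.5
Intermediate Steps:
G = -1301/2 (G = -1/2*1301 = -1301/2 ≈ -650.50)
z = -1 (z = 2 - 1*3 = 2 - 3 = -1)
Y(J) = J*(-4 - J)
Y(z)*G = -1*(-1)*(4 - 1)*(-1301/2) = -1*(-1)*3*(-1301/2) = 3*(-1301/2) = -3903/2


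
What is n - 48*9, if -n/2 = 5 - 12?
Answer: -418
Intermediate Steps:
n = 14 (n = -2*(5 - 12) = -2*(-7) = 14)
n - 48*9 = 14 - 48*9 = 14 - 432 = -418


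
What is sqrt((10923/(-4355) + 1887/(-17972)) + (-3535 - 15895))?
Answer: I*sqrt(29760508831626824615)/39134030 ≈ 139.4*I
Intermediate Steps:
sqrt((10923/(-4355) + 1887/(-17972)) + (-3535 - 15895)) = sqrt((10923*(-1/4355) + 1887*(-1/17972)) - 19430) = sqrt((-10923/4355 - 1887/17972) - 19430) = sqrt(-204526041/78268060 - 19430) = sqrt(-1520952931841/78268060) = I*sqrt(29760508831626824615)/39134030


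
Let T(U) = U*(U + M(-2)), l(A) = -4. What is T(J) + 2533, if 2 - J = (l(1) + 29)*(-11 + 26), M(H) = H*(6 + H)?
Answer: 144646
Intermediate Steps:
J = -373 (J = 2 - (-4 + 29)*(-11 + 26) = 2 - 25*15 = 2 - 1*375 = 2 - 375 = -373)
T(U) = U*(-8 + U) (T(U) = U*(U - 2*(6 - 2)) = U*(U - 2*4) = U*(U - 8) = U*(-8 + U))
T(J) + 2533 = -373*(-8 - 373) + 2533 = -373*(-381) + 2533 = 142113 + 2533 = 144646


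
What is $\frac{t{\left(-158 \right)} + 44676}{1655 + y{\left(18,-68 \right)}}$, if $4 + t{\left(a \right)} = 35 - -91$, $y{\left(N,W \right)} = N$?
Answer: $\frac{44798}{1673} \approx 26.777$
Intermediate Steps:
$t{\left(a \right)} = 122$ ($t{\left(a \right)} = -4 + \left(35 - -91\right) = -4 + \left(35 + 91\right) = -4 + 126 = 122$)
$\frac{t{\left(-158 \right)} + 44676}{1655 + y{\left(18,-68 \right)}} = \frac{122 + 44676}{1655 + 18} = \frac{44798}{1673}$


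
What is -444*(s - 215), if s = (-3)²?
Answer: 91464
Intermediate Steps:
s = 9
-444*(s - 215) = -444*(9 - 215) = -444*(-206) = 91464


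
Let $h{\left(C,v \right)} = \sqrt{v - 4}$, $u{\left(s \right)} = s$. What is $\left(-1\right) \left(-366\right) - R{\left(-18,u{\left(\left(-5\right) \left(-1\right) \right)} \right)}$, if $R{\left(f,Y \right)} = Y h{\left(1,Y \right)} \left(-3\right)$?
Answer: $381$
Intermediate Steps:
$h{\left(C,v \right)} = \sqrt{-4 + v}$
$R{\left(f,Y \right)} = - 3 Y \sqrt{-4 + Y}$ ($R{\left(f,Y \right)} = Y \sqrt{-4 + Y} \left(-3\right) = - 3 Y \sqrt{-4 + Y}$)
$\left(-1\right) \left(-366\right) - R{\left(-18,u{\left(\left(-5\right) \left(-1\right) \right)} \right)} = \left(-1\right) \left(-366\right) - - 3 \left(\left(-5\right) \left(-1\right)\right) \sqrt{-4 - -5} = 366 - \left(-3\right) 5 \sqrt{-4 + 5} = 366 - \left(-3\right) 5 \sqrt{1} = 366 - \left(-3\right) 5 \cdot 1 = 366 - -15 = 366 + 15 = 381$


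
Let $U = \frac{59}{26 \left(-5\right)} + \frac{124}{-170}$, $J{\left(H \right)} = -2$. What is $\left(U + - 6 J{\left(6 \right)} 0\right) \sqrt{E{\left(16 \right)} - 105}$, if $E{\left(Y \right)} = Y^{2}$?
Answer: $- \frac{523 \sqrt{151}}{442} \approx -14.54$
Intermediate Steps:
$U = - \frac{523}{442}$ ($U = \frac{59}{-130} + 124 \left(- \frac{1}{170}\right) = 59 \left(- \frac{1}{130}\right) - \frac{62}{85} = - \frac{59}{130} - \frac{62}{85} = - \frac{523}{442} \approx -1.1833$)
$\left(U + - 6 J{\left(6 \right)} 0\right) \sqrt{E{\left(16 \right)} - 105} = \left(- \frac{523}{442} + \left(-6\right) \left(-2\right) 0\right) \sqrt{16^{2} - 105} = \left(- \frac{523}{442} + 12 \cdot 0\right) \sqrt{256 - 105} = \left(- \frac{523}{442} + 0\right) \sqrt{151} = - \frac{523 \sqrt{151}}{442}$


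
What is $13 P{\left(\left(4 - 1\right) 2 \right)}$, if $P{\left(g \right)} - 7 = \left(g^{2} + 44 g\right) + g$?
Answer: $4069$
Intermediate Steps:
$P{\left(g \right)} = 7 + g^{2} + 45 g$ ($P{\left(g \right)} = 7 + \left(\left(g^{2} + 44 g\right) + g\right) = 7 + \left(g^{2} + 45 g\right) = 7 + g^{2} + 45 g$)
$13 P{\left(\left(4 - 1\right) 2 \right)} = 13 \left(7 + \left(\left(4 - 1\right) 2\right)^{2} + 45 \left(4 - 1\right) 2\right) = 13 \left(7 + \left(3 \cdot 2\right)^{2} + 45 \cdot 3 \cdot 2\right) = 13 \left(7 + 6^{2} + 45 \cdot 6\right) = 13 \left(7 + 36 + 270\right) = 13 \cdot 313 = 4069$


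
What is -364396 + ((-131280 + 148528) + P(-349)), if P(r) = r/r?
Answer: -347147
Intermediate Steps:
P(r) = 1
-364396 + ((-131280 + 148528) + P(-349)) = -364396 + ((-131280 + 148528) + 1) = -364396 + (17248 + 1) = -364396 + 17249 = -347147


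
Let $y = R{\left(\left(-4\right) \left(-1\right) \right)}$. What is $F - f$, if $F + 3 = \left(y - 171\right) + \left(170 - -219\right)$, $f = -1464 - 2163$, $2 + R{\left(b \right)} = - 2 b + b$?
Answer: $3836$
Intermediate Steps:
$R{\left(b \right)} = -2 - b$ ($R{\left(b \right)} = -2 + \left(- 2 b + b\right) = -2 - b$)
$y = -6$ ($y = -2 - \left(-4\right) \left(-1\right) = -2 - 4 = -6$)
$f = -3627$ ($f = -1464 - 2163 = -3627$)
$F = 209$ ($F = -3 + \left(\left(-6 - 171\right) + \left(170 - -219\right)\right) = -3 + \left(\left(-6 - 171\right) + \left(170 + 219\right)\right) = -3 + \left(\left(-6 - 171\right) + 389\right) = -3 + \left(-177 + 389\right) = -3 + 212 = 209$)
$F - f = 209 - -3627 = 209 + 3627 = 3836$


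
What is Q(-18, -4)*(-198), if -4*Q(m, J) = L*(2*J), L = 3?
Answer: -1188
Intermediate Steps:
Q(m, J) = -3*J/2 (Q(m, J) = -3*2*J/4 = -3*J/2)
Q(-18, -4)*(-198) = -3/2*(-4)*(-198) = 6*(-198) = -1188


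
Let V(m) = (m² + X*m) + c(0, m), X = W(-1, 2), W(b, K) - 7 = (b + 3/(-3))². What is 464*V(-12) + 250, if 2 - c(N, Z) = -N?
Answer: 6746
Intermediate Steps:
c(N, Z) = 2 + N (c(N, Z) = 2 - (-1)*N = 2 + N)
W(b, K) = 7 + (-1 + b)² (W(b, K) = 7 + (b + 3/(-3))² = 7 + (b + 3*(-⅓))² = 7 + (b - 1)² = 7 + (-1 + b)²)
X = 11 (X = 7 + (-1 - 1)² = 7 + (-2)² = 7 + 4 = 11)
V(m) = 2 + m² + 11*m (V(m) = (m² + 11*m) + (2 + 0) = (m² + 11*m) + 2 = 2 + m² + 11*m)
464*V(-12) + 250 = 464*(2 + (-12)² + 11*(-12)) + 250 = 464*(2 + 144 - 132) + 250 = 464*14 + 250 = 6496 + 250 = 6746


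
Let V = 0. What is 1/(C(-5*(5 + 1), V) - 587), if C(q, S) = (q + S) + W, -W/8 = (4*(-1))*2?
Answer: -1/553 ≈ -0.0018083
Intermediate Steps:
W = 64 (W = -8*4*(-1)*2 = -(-32)*2 = -8*(-8) = 64)
C(q, S) = 64 + S + q (C(q, S) = (q + S) + 64 = (S + q) + 64 = 64 + S + q)
1/(C(-5*(5 + 1), V) - 587) = 1/((64 + 0 - 5*(5 + 1)) - 587) = 1/((64 + 0 - 5*6) - 587) = 1/((64 + 0 - 30) - 587) = 1/(34 - 587) = 1/(-553) = -1/553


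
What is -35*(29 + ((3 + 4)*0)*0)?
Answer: -1015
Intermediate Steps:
-35*(29 + ((3 + 4)*0)*0) = -35*(29 + (7*0)*0) = -35*(29 + 0*0) = -35*(29 + 0) = -35*29 = -1015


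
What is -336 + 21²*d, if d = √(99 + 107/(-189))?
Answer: -336 + 14*√97671 ≈ 4039.3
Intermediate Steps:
d = 2*√97671/63 (d = √(99 + 107*(-1/189)) = √(99 - 107/189) = √(18604/189) = 2*√97671/63 ≈ 9.9214)
-336 + 21²*d = -336 + 21²*(2*√97671/63) = -336 + 441*(2*√97671/63) = -336 + 14*√97671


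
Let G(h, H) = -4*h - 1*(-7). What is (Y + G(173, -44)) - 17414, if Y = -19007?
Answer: -37106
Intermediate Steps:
G(h, H) = 7 - 4*h (G(h, H) = -4*h + 7 = 7 - 4*h)
(Y + G(173, -44)) - 17414 = (-19007 + (7 - 4*173)) - 17414 = (-19007 + (7 - 692)) - 17414 = (-19007 - 685) - 17414 = -19692 - 17414 = -37106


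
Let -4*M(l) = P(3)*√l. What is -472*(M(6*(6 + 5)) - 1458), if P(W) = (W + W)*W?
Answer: 688176 + 2124*√66 ≈ 7.0543e+5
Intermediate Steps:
P(W) = 2*W² (P(W) = (2*W)*W = 2*W²)
M(l) = -9*√l/2 (M(l) = -2*3²*√l/4 = -2*9*√l/4 = -9*√l/2)
-472*(M(6*(6 + 5)) - 1458) = -472*(-9*√6*√(6 + 5)/2 - 1458) = -472*(-9*√66/2 - 1458) = -472*(-1458 - 9*√66/2) = 688176 + 2124*√66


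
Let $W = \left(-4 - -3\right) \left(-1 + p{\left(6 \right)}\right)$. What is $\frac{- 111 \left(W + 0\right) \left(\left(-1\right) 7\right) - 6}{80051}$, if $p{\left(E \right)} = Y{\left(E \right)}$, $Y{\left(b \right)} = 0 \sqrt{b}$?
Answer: $\frac{771}{80051} \approx 0.0096314$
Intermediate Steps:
$Y{\left(b \right)} = 0$
$p{\left(E \right)} = 0$
$W = 1$ ($W = \left(-4 - -3\right) \left(-1 + 0\right) = \left(-4 + 3\right) \left(-1\right) = \left(-1\right) \left(-1\right) = 1$)
$\frac{- 111 \left(W + 0\right) \left(\left(-1\right) 7\right) - 6}{80051} = \frac{- 111 \left(1 + 0\right) \left(\left(-1\right) 7\right) - 6}{80051} = \left(- 111 \cdot 1 \left(-7\right) - 6\right) \frac{1}{80051} = \left(\left(-111\right) \left(-7\right) - 6\right) \frac{1}{80051} = \left(777 - 6\right) \frac{1}{80051} = 771 \cdot \frac{1}{80051} = \frac{771}{80051}$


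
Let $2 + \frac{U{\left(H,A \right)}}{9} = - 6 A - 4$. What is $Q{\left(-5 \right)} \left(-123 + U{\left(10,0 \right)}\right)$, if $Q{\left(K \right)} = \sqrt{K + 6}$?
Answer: $-177$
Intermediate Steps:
$Q{\left(K \right)} = \sqrt{6 + K}$
$U{\left(H,A \right)} = -54 - 54 A$ ($U{\left(H,A \right)} = -18 + 9 \left(- 6 A - 4\right) = -18 + 9 \left(-4 - 6 A\right) = -18 - \left(36 + 54 A\right) = -54 - 54 A$)
$Q{\left(-5 \right)} \left(-123 + U{\left(10,0 \right)}\right) = \sqrt{6 - 5} \left(-123 - 54\right) = \sqrt{1} \left(-123 + \left(-54 + 0\right)\right) = 1 \left(-123 - 54\right) = 1 \left(-177\right) = -177$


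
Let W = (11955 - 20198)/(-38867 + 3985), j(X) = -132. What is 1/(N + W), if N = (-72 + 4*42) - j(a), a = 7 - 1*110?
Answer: 34882/7961339 ≈ 0.0043814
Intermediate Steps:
a = -103 (a = 7 - 110 = -103)
W = 8243/34882 (W = -8243/(-34882) = -8243*(-1/34882) = 8243/34882 ≈ 0.23631)
N = 228 (N = (-72 + 4*42) - 1*(-132) = (-72 + 168) + 132 = 96 + 132 = 228)
1/(N + W) = 1/(228 + 8243/34882) = 1/(7961339/34882) = 34882/7961339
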